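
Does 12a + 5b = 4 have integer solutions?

Step 1: Compute gcd(12, 5).
gcd(12, 5) = 1

Step 2: Check divisibility.
Does 1 divide 4? 4 = 1 x 4, so yes.

By the theorem on linear Diophantine equations, 12a + 5b = 4 has integer solutions if and only if gcd(12, 5) divides 4. Since 1 | 4, solutions exist.

Yes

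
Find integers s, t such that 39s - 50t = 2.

Step 1: Check solvability.
gcd(39, 50) = 1
Since 1 divides 2, solutions exist.

Step 2: Apply extended Euclidean algorithm to find gcd.
We find integers such that 39*x0 + 50*y0 = 1

Step 3: Scale the particular solution.
Multiply by 2/1 = 2:
s = 18, t = 14

Step 4: Verify.
39*(18) - 50*(14) = 2 = 2 ✓

s = 18, t = 14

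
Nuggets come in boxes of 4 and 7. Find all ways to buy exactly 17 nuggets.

We need non-negative integers (x, y) with 4x + 7y = 17.
For each x in 0..4, check if 17 - 4x is a non-negative multiple of 7.
No x yields an integer y ≥ 0.

No solution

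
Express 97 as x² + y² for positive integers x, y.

We need to find integers x, y > 0 such that x² + y² = 97.
Trying x = 4: y² = 97 - 4² = 97 - 16 = 81
y = 9
Check: 4² + 9² = 16 + 81 = 97 ✓

97 = 4² + 9²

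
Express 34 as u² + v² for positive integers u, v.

We need to find integers u, v > 0 such that u² + v² = 34.
Trying u = 3: v² = 34 - 3² = 34 - 9 = 25
v = 5
Check: 3² + 5² = 9 + 25 = 34 ✓

34 = 3² + 5²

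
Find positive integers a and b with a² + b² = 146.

We need to find integers a, b > 0 such that a² + b² = 146.
Trying a = 5: b² = 146 - 5² = 146 - 25 = 121
b = 11
Check: 5² + 11² = 25 + 121 = 146 ✓

146 = 5² + 11²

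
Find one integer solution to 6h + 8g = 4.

Step 1: Check solvability.
gcd(6, 8) = 2
Since 2 divides 4, solutions exist.

Step 2: Apply extended Euclidean algorithm to find gcd.
We find integers such that 6*x0 + 8*y0 = 2

Step 3: Scale the particular solution.
Multiply by 4/2 = 2:
h = -2, g = 2

Step 4: Verify.
6*(-2) + 8*(2) = 4 = 4 ✓

h = -2, g = 2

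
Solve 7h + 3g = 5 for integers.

Step 1: Check solvability.
gcd(7, 3) = 1
Since 1 divides 5, solutions exist.

Step 2: Apply extended Euclidean algorithm to find gcd.
We find integers such that 7*x0 + 3*y0 = 1

Step 3: Scale the particular solution.
Multiply by 5/1 = 5:
h = 5, g = -10

Step 4: Verify.
7*(5) + 3*(-10) = 5 = 5 ✓

h = 5, g = -10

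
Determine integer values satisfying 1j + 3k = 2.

Step 1: Check solvability.
gcd(1, 3) = 1
Since 1 divides 2, solutions exist.

Step 2: Apply extended Euclidean algorithm to find gcd.
We find integers such that 1*x0 + 3*y0 = 1

Step 3: Scale the particular solution.
Multiply by 2/1 = 2:
j = 2, k = 0

Step 4: Verify.
1*(2) + 3*(0) = 2 = 2 ✓

j = 2, k = 0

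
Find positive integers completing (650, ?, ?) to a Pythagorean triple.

We need the other leg and hypotenuse such that 650² + x² = c².
Take x = 456, c = 794: 650² + 456² = 422500 + 207936 = 630436 = 794² ✓
Triple: (650, 456, 794)

(650, 456, 794)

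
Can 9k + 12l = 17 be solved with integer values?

Step 1: Compute gcd(9, 12).
gcd(9, 12) = 3

Step 2: Check divisibility.
Does 3 divide 17? 17 = 3 x 5 + 2, so no.

By the theorem on linear Diophantine equations, 9k + 12l = 17 has integer solutions if and only if gcd(9, 12) divides 17. Since 3 does not divide 17, no solutions exist.

No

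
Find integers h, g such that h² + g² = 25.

We need to find integers h, g > 0 such that h² + g² = 25.
Trying h = 3: g² = 25 - 3² = 25 - 9 = 16
g = 4
Check: 3² + 4² = 9 + 16 = 25 ✓

25 = 3² + 4²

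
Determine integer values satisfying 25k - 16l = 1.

Step 1: Check solvability.
gcd(25, 16) = 1
Since 1 divides 1, solutions exist.

Step 2: Apply extended Euclidean algorithm to find gcd.
We find integers such that 25*x0 + 16*y0 = 1

Step 3: Scale the particular solution.
Multiply by 1/1 = 1:
k = -7, l = -11

Step 4: Verify.
25*(-7) - 16*(-11) = 1 = 1 ✓

k = -7, l = -11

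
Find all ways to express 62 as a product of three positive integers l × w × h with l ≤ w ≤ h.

Iterate l from 1 to ⌊62^(1/3)⌋. For each l dividing 62, iterate w ≥ l with w dividing 62/l, and set h = 62/(l·w).
Triples found (2): (1×1×62), (1×2×31)

(1×1×62), (1×2×31)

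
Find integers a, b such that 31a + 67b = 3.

Step 1: Check solvability.
gcd(31, 67) = 1
Since 1 divides 3, solutions exist.

Step 2: Apply extended Euclidean algorithm to find gcd.
We find integers such that 31*x0 + 67*y0 = 1

Step 3: Scale the particular solution.
Multiply by 3/1 = 3:
a = 39, b = -18

Step 4: Verify.
31*(39) + 67*(-18) = 3 = 3 ✓

a = 39, b = -18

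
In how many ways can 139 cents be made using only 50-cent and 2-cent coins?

We need non-negative integers (x, y) with 50x + 2y = 139.
For each x from 0 to 2, check if (139 - 50x) is a non-negative multiple of 2.
Solutions (x, y): none
Count: 0

0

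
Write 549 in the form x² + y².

We need to find integers x, y > 0 such that x² + y² = 549.
Trying x = 15: y² = 549 - 15² = 549 - 225 = 324
y = 18
Check: 15² + 18² = 225 + 324 = 549 ✓

549 = 15² + 18²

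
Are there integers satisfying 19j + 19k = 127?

Step 1: Compute gcd(19, 19).
gcd(19, 19) = 19

Step 2: Check divisibility.
Does 19 divide 127? 127 = 19 x 6 + 13, so no.

By the theorem on linear Diophantine equations, 19j + 19k = 127 has integer solutions if and only if gcd(19, 19) divides 127. Since 19 does not divide 127, no solutions exist.

No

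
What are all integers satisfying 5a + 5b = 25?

Step 1: Compute gcd(5, 5) = 5.
Since 5 divides 25, solutions exist.

Step 2: Find a particular solution using extended Euclidean algorithm.
We get a₀ = 0, b₀ = 5.
Check: 5*0 + 5*5 = 25 = 25 ✓

Step 3: Write the general solution.
a = 0 + (5/5)t = 0 + 1t
b = 5 - (5/5)t = 5 - 1t
for any integer t.

a = 0 + 1t, b = 5 - 1t for integer t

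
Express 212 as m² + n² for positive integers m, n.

We need to find integers m, n > 0 such that m² + n² = 212.
Trying m = 4: n² = 212 - 4² = 212 - 16 = 196
n = 14
Check: 4² + 14² = 16 + 196 = 212 ✓

212 = 4² + 14²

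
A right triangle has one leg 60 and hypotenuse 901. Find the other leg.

a² = c² - b² = 811801 - 3600 = 808201
a = 899

899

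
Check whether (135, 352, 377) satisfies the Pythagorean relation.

Compute a² + b²:
135² + 352² = 18225 + 123904 = 142129
Compute c²:
377² = 142129
Since 142129 = 142129, it is a Pythagorean triple.

Yes, it is a Pythagorean triple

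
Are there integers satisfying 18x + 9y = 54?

Step 1: Compute gcd(18, 9).
gcd(18, 9) = 9

Step 2: Check divisibility.
Does 9 divide 54? 54 = 9 x 6, so yes.

By the theorem on linear Diophantine equations, 18x + 9y = 54 has integer solutions if and only if gcd(18, 9) divides 54. Since 9 | 54, solutions exist.

Yes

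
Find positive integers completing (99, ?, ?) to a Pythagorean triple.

We need the other leg and hypotenuse such that 99² + x² = c².
Take x = 20, c = 101: 99² + 20² = 9801 + 400 = 10201 = 101² ✓
Triple: (99, 20, 101)

(99, 20, 101)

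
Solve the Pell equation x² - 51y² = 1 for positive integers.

We seek the smallest positive integers (x, y) with x² - 51y² = 1, i.e., x² = 51y² + 1.
Try successive y values:
y = 1: x² = 51·1² + 1 = 52, not a perfect square
y = 2: x² = 51·2² + 1 = 205, not a perfect square
y = 3: x² = 51·3² + 1 = 460, not a perfect square
... continuing the search (or via continued fractions) ...
y = 7: x² = 51·7² + 1 = 2500, x = 50 ✓

Verify: 50² - 51·7² = 2500 - 2499 = 1 ✓

x = 50, y = 7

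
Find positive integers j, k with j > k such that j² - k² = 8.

Factor: j² - k² = (j+k)(j-k) = 8.
We need two factors of 8 with the same parity.
Use j+k = 4 and j-k = 2 (product 4·2 = 8).
Adding: 2j = 6, so j = 3.
Subtracting: 2k = 2, so k = 1.
Check: 3² - 1² = 9 - 1 = 8 ✓

j = 3, k = 1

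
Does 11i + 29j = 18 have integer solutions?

Step 1: Compute gcd(11, 29).
gcd(11, 29) = 1

Step 2: Check divisibility.
Does 1 divide 18? 18 = 1 x 18, so yes.

By the theorem on linear Diophantine equations, 11i + 29j = 18 has integer solutions if and only if gcd(11, 29) divides 18. Since 1 | 18, solutions exist.

Yes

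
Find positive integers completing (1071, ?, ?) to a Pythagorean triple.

We need the other leg and hypotenuse such that 1071² + x² = c².
Take x = 3828, c = 3975: 1071² + 3828² = 1147041 + 14653584 = 15800625 = 3975² ✓
Triple: (1071, 3828, 3975)

(1071, 3828, 3975)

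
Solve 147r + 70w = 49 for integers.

Step 1: Check solvability.
gcd(147, 70) = 7
Since 7 divides 49, solutions exist.

Step 2: Apply extended Euclidean algorithm to find gcd.
We find integers such that 147*x0 + 70*y0 = 7

Step 3: Scale the particular solution.
Multiply by 49/7 = 7:
r = 7, w = -14

Step 4: Verify.
147*(7) + 70*(-14) = 49 = 49 ✓

r = 7, w = -14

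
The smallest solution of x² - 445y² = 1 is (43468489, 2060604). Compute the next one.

Solutions to x² - Dy² = 1 are generated by powers of (x₀ + y₀√D).
The next solution satisfies x₁ + y₁√445 = (x₀ + y₀√445)², giving:
x₁ = x₀² + 445y₀² = 43468489² + 445·2060604² = 1889509535943121 + 1889509535943120 = 3779019071886241
y₁ = 2x₀y₀ = 2·43468489·2060604 = 179142684614712

Verify: 3779019071886241² - 445·179142684614712² = 14280985145679946322789645110081 - 14280985145679946322789645110080 = 1 ✓

x = 3779019071886241, y = 179142684614712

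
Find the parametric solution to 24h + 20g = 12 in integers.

Step 1: Compute gcd(24, 20) = 4.
Since 4 divides 12, solutions exist.

Step 2: Find a particular solution using extended Euclidean algorithm.
We get h₀ = 3, g₀ = -3.
Check: 24*3 + 20*-3 = 12 = 12 ✓

Step 3: Write the general solution.
h = 3 + (20/4)t = 3 + 5t
g = -3 - (24/4)t = -3 - 6t
for any integer t.

h = 3 + 5t, g = -3 - 6t for integer t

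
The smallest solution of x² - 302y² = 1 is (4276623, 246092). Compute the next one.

Solutions to x² - Dy² = 1 are generated by powers of (x₀ + y₀√D).
The next solution satisfies x₁ + y₁√302 = (x₀ + y₀√302)², giving:
x₁ = x₀² + 302y₀² = 4276623² + 302·246092² = 18289504284129 + 18289504284128 = 36579008568257
y₁ = 2x₀y₀ = 2·4276623·246092 = 2104885414632

Verify: 36579008568257² - 302·2104885414632² = 1338023867836619021028018049 - 1338023867836619021028018048 = 1 ✓

x = 36579008568257, y = 2104885414632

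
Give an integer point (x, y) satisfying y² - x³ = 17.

Try small integer x values and check whether x³ + 17 is a perfect square.
x = 4: x³ + 17 = 4³ + 17 = 64 + 17 = 81
Is 81 a perfect square? 9² = 81 ✓
So (x, y) = (4, 9) is a solution.

x = 4, y = 9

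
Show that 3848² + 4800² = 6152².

Compute a² + b² = 3848² + 4800² = 14807104 + 23040000 = 37847104
Compute c² = 6152² = 37847104
Since 37847104 = 37847104, confirmed.

Yes, it is a Pythagorean triple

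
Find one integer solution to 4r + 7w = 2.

Step 1: Check solvability.
gcd(4, 7) = 1
Since 1 divides 2, solutions exist.

Step 2: Apply extended Euclidean algorithm to find gcd.
We find integers such that 4*x0 + 7*y0 = 1

Step 3: Scale the particular solution.
Multiply by 2/1 = 2:
r = 4, w = -2

Step 4: Verify.
4*(4) + 7*(-2) = 2 = 2 ✓

r = 4, w = -2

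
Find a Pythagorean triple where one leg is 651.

We need the other leg and hypotenuse such that 651² + x² = c².
Take x = 3332, c = 3395: 651² + 3332² = 423801 + 11102224 = 11526025 = 3395² ✓
Triple: (651, 3332, 3395)

(651, 3332, 3395)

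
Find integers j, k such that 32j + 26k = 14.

Step 1: Check solvability.
gcd(32, 26) = 2
Since 2 divides 14, solutions exist.

Step 2: Apply extended Euclidean algorithm to find gcd.
We find integers such that 32*x0 + 26*y0 = 2

Step 3: Scale the particular solution.
Multiply by 14/2 = 7:
j = -28, k = 35

Step 4: Verify.
32*(-28) + 26*(35) = 14 = 14 ✓

j = -28, k = 35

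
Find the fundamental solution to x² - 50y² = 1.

We seek the smallest positive integers (x, y) with x² - 50y² = 1, i.e., x² = 50y² + 1.
Try successive y values:
y = 1: x² = 50·1² + 1 = 51, not a perfect square
y = 2: x² = 50·2² + 1 = 201, not a perfect square
y = 3: x² = 50·3² + 1 = 451, not a perfect square
... continuing the search (or via continued fractions) ...
y = 14: x² = 50·14² + 1 = 9801, x = 99 ✓

Verify: 99² - 50·14² = 9801 - 9800 = 1 ✓

x = 99, y = 14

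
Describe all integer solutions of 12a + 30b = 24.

Step 1: Compute gcd(12, 30) = 6.
Since 6 divides 24, solutions exist.

Step 2: Find a particular solution using extended Euclidean algorithm.
We get a₀ = -8, b₀ = 4.
Check: 12*-8 + 30*4 = 24 = 24 ✓

Step 3: Write the general solution.
a = -8 + (30/6)t = -8 + 5t
b = 4 - (12/6)t = 4 - 2t
for any integer t.

a = -8 + 5t, b = 4 - 2t for integer t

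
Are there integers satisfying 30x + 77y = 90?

Step 1: Compute gcd(30, 77).
gcd(30, 77) = 1

Step 2: Check divisibility.
Does 1 divide 90? 90 = 1 x 90, so yes.

By the theorem on linear Diophantine equations, 30x + 77y = 90 has integer solutions if and only if gcd(30, 77) divides 90. Since 1 | 90, solutions exist.

Yes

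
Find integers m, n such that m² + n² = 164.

We need to find integers m, n > 0 such that m² + n² = 164.
Trying m = 8: n² = 164 - 8² = 164 - 64 = 100
n = 10
Check: 8² + 10² = 64 + 100 = 164 ✓

164 = 8² + 10²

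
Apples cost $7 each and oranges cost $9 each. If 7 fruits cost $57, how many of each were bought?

Let a = apples, o = oranges.
a + o = 7
7a + 9o = 57
Substitute o = 7 - a:
7a + 9(7 - a) = 57
(7 - 9)a = 57 - 63
-2a = -6
a = 3, o = 7 - 3 = 4

Apples: 3, Oranges: 4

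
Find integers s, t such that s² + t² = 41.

We need to find integers s, t > 0 such that s² + t² = 41.
Trying s = 4: t² = 41 - 4² = 41 - 16 = 25
t = 5
Check: 4² + 5² = 16 + 25 = 41 ✓

41 = 4² + 5²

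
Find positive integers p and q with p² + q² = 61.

We need to find integers p, q > 0 such that p² + q² = 61.
Trying p = 5: q² = 61 - 5² = 61 - 25 = 36
q = 6
Check: 5² + 6² = 25 + 36 = 61 ✓

61 = 5² + 6²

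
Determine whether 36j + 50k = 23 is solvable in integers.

Step 1: Compute gcd(36, 50).
gcd(36, 50) = 2

Step 2: Check divisibility.
Does 2 divide 23? 23 = 2 x 11 + 1, so no.

By the theorem on linear Diophantine equations, 36j + 50k = 23 has integer solutions if and only if gcd(36, 50) divides 23. Since 2 does not divide 23, no solutions exist.

No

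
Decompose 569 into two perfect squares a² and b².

We need to find integers a, b > 0 such that a² + b² = 569.
Trying a = 13: b² = 569 - 13² = 569 - 169 = 400
b = 20
Check: 13² + 20² = 169 + 400 = 569 ✓

569 = 13² + 20²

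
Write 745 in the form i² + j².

We need to find integers i, j > 0 such that i² + j² = 745.
Trying i = 4: j² = 745 - 4² = 745 - 16 = 729
j = 27
Check: 4² + 27² = 16 + 729 = 745 ✓

745 = 4² + 27²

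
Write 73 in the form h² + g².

We need to find integers h, g > 0 such that h² + g² = 73.
Trying h = 3: g² = 73 - 3² = 73 - 9 = 64
g = 8
Check: 3² + 8² = 9 + 64 = 73 ✓

73 = 3² + 8²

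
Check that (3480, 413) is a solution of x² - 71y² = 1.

Compute x² = 3480² = 12110400
Compute 71y² = 71·413² = 71·170569 = 12110399
x² - 71y² = 12110400 - 12110399 = 1
Since this equals 1, (3480, 413) is a solution.

Yes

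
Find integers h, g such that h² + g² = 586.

We need to find integers h, g > 0 such that h² + g² = 586.
Trying h = 15: g² = 586 - 15² = 586 - 225 = 361
g = 19
Check: 15² + 19² = 225 + 361 = 586 ✓

586 = 15² + 19²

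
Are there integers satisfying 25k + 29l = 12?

Step 1: Compute gcd(25, 29).
gcd(25, 29) = 1

Step 2: Check divisibility.
Does 1 divide 12? 12 = 1 x 12, so yes.

By the theorem on linear Diophantine equations, 25k + 29l = 12 has integer solutions if and only if gcd(25, 29) divides 12. Since 1 | 12, solutions exist.

Yes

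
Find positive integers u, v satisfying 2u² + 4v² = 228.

Try small values of u and check whether (228 - 2u²)/4 is a perfect square.
u = 8: 2·8² = 128, so 4v² = 228 - 128 = 100, giving v² = 25, v = 5.
Check: 2·8² + 4·5² = 128 + 100 = 228 ✓

u = 8, v = 5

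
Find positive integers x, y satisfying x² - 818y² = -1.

We need x² = 818y² - 1. Try successive y:
y = 1: x² = 818·1² - 1 = 817, not a perfect square
y = 2: x² = 818·2² - 1 = 3271, not a perfect square
y = 3: x² = 818·3² - 1 = 7361, not a perfect square
...
y = 5: x² = 818·5² - 1 = 20449 = 143² ✓
Check: 143² - 818·5² = 20449 - 20450 = -1 ✓

x = 143, y = 5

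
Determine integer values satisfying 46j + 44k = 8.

Step 1: Check solvability.
gcd(46, 44) = 2
Since 2 divides 8, solutions exist.

Step 2: Apply extended Euclidean algorithm to find gcd.
We find integers such that 46*x0 + 44*y0 = 2

Step 3: Scale the particular solution.
Multiply by 8/2 = 4:
j = 4, k = -4

Step 4: Verify.
46*(4) + 44*(-4) = 8 = 8 ✓

j = 4, k = -4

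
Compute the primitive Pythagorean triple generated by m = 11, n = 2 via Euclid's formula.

a = m² - n² = 121 - 4 = 117
b = 2mn = 2·11·2 = 44
c = m² + n² = 121 + 4 = 125
Verify: 117² + 44² = 13689 + 1936 = 15625 = 125² ✓

(117, 44, 125)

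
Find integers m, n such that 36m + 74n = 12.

Step 1: Check solvability.
gcd(36, 74) = 2
Since 2 divides 12, solutions exist.

Step 2: Apply extended Euclidean algorithm to find gcd.
We find integers such that 36*x0 + 74*y0 = 2

Step 3: Scale the particular solution.
Multiply by 12/2 = 6:
m = -12, n = 6

Step 4: Verify.
36*(-12) + 74*(6) = 12 = 12 ✓

m = -12, n = 6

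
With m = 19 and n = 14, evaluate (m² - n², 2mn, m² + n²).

a = m² - n² = 361 - 196 = 165
b = 2mn = 2·19·14 = 532
c = m² + n² = 361 + 196 = 557
Verify: 165² + 532² = 27225 + 283024 = 310249 = 557² ✓

(165, 532, 557)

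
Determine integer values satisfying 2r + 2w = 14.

Step 1: Check solvability.
gcd(2, 2) = 2
Since 2 divides 14, solutions exist.

Step 2: Apply extended Euclidean algorithm to find gcd.
We find integers such that 2*x0 + 2*y0 = 2

Step 3: Scale the particular solution.
Multiply by 14/2 = 7:
r = 0, w = 7

Step 4: Verify.
2*(0) + 2*(7) = 14 = 14 ✓

r = 0, w = 7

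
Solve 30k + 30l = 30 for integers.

Step 1: Check solvability.
gcd(30, 30) = 30
Since 30 divides 30, solutions exist.

Step 2: Apply extended Euclidean algorithm to find gcd.
We find integers such that 30*x0 + 30*y0 = 30

Step 3: Scale the particular solution.
Multiply by 30/30 = 1:
k = 0, l = 1

Step 4: Verify.
30*(0) + 30*(1) = 30 = 30 ✓

k = 0, l = 1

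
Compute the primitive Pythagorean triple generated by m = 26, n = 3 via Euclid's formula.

a = m² - n² = 26² - 3² = 676 - 9 = 667
b = 2mn = 2·26·3 = 156
c = m² + n² = 676 + 9 = 685
Verify: 667² + 156² = 444889 + 24336 = 469225 = 685² ✓

(667, 156, 685)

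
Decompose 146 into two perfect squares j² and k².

We need to find integers j, k > 0 such that j² + k² = 146.
Trying j = 5: k² = 146 - 5² = 146 - 25 = 121
k = 11
Check: 5² + 11² = 25 + 121 = 146 ✓

146 = 5² + 11²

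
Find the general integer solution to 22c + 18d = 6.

Step 1: Compute gcd(22, 18) = 2.
Since 2 divides 6, solutions exist.

Step 2: Find a particular solution using extended Euclidean algorithm.
We get c₀ = -12, d₀ = 15.
Check: 22*-12 + 18*15 = 6 = 6 ✓

Step 3: Write the general solution.
c = -12 + (18/2)t = -12 + 9t
d = 15 - (22/2)t = 15 - 11t
for any integer t.

c = -12 + 9t, d = 15 - 11t for integer t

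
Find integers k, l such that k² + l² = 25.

We need to find integers k, l > 0 such that k² + l² = 25.
Trying k = 3: l² = 25 - 3² = 25 - 9 = 16
l = 4
Check: 3² + 4² = 9 + 16 = 25 ✓

25 = 3² + 4²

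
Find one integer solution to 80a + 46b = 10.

Step 1: Check solvability.
gcd(80, 46) = 2
Since 2 divides 10, solutions exist.

Step 2: Apply extended Euclidean algorithm to find gcd.
We find integers such that 80*x0 + 46*y0 = 2

Step 3: Scale the particular solution.
Multiply by 10/2 = 5:
a = -20, b = 35

Step 4: Verify.
80*(-20) + 46*(35) = 10 = 10 ✓

a = -20, b = 35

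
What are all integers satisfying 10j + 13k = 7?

Step 1: Compute gcd(10, 13) = 1.
Since 1 divides 7, solutions exist.

Step 2: Find a particular solution using extended Euclidean algorithm.
We get j₀ = 28, k₀ = -21.
Check: 10*28 + 13*-21 = 7 = 7 ✓

Step 3: Write the general solution.
j = 28 + (13/1)t = 28 + 13t
k = -21 - (10/1)t = -21 - 10t
for any integer t.

j = 28 + 13t, k = -21 - 10t for integer t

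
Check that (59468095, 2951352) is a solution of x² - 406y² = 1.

Compute x² = 59468095² = 3536454322929025
Compute 406y² = 406·2951352² = 406·8710478627904 = 3536454322929024
x² - 406y² = 3536454322929025 - 3536454322929024 = 1
Since this equals 1, (59468095, 2951352) is a solution.

Yes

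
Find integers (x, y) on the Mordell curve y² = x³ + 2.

Try small integer x values and check whether x³ + 2 is a perfect square.
x = -1: x³ + 2 = -1³ + 2 = -1 + 2 = 1
Is 1 a perfect square? 1² = 1 ✓
So (x, y) = (-1, -1) is a solution.

x = -1, y = -1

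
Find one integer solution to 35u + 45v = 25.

Step 1: Check solvability.
gcd(35, 45) = 5
Since 5 divides 25, solutions exist.

Step 2: Apply extended Euclidean algorithm to find gcd.
We find integers such that 35*x0 + 45*y0 = 5

Step 3: Scale the particular solution.
Multiply by 25/5 = 5:
u = 20, v = -15

Step 4: Verify.
35*(20) + 45*(-15) = 25 = 25 ✓

u = 20, v = -15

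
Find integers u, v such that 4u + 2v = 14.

Step 1: Check solvability.
gcd(4, 2) = 2
Since 2 divides 14, solutions exist.

Step 2: Apply extended Euclidean algorithm to find gcd.
We find integers such that 4*x0 + 2*y0 = 2

Step 3: Scale the particular solution.
Multiply by 14/2 = 7:
u = 0, v = 7

Step 4: Verify.
4*(0) + 2*(7) = 14 = 14 ✓

u = 0, v = 7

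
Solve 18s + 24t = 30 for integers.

Step 1: Check solvability.
gcd(18, 24) = 6
Since 6 divides 30, solutions exist.

Step 2: Apply extended Euclidean algorithm to find gcd.
We find integers such that 18*x0 + 24*y0 = 6

Step 3: Scale the particular solution.
Multiply by 30/6 = 5:
s = -5, t = 5

Step 4: Verify.
18*(-5) + 24*(5) = 30 = 30 ✓

s = -5, t = 5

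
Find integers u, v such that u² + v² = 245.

We need to find integers u, v > 0 such that u² + v² = 245.
Trying u = 7: v² = 245 - 7² = 245 - 49 = 196
v = 14
Check: 7² + 14² = 49 + 196 = 245 ✓

245 = 7² + 14²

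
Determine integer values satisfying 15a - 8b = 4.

Step 1: Check solvability.
gcd(15, 8) = 1
Since 1 divides 4, solutions exist.

Step 2: Apply extended Euclidean algorithm to find gcd.
We find integers such that 15*x0 + 8*y0 = 1

Step 3: Scale the particular solution.
Multiply by 4/1 = 4:
a = -4, b = -8

Step 4: Verify.
15*(-4) - 8*(-8) = 4 = 4 ✓

a = -4, b = -8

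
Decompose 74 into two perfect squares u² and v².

We need to find integers u, v > 0 such that u² + v² = 74.
Trying u = 5: v² = 74 - 5² = 74 - 25 = 49
v = 7
Check: 5² + 7² = 25 + 49 = 74 ✓

74 = 5² + 7²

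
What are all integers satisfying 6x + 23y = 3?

Step 1: Compute gcd(6, 23) = 1.
Since 1 divides 3, solutions exist.

Step 2: Find a particular solution using extended Euclidean algorithm.
We get x₀ = 12, y₀ = -3.
Check: 6*12 + 23*-3 = 3 = 3 ✓

Step 3: Write the general solution.
x = 12 + (23/1)t = 12 + 23t
y = -3 - (6/1)t = -3 - 6t
for any integer t.

x = 12 + 23t, y = -3 - 6t for integer t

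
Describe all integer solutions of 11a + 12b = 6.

Step 1: Compute gcd(11, 12) = 1.
Since 1 divides 6, solutions exist.

Step 2: Find a particular solution using extended Euclidean algorithm.
We get a₀ = -6, b₀ = 6.
Check: 11*-6 + 12*6 = 6 = 6 ✓

Step 3: Write the general solution.
a = -6 + (12/1)t = -6 + 12t
b = 6 - (11/1)t = 6 - 11t
for any integer t.

a = -6 + 12t, b = 6 - 11t for integer t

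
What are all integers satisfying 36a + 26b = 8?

Step 1: Compute gcd(36, 26) = 2.
Since 2 divides 8, solutions exist.

Step 2: Find a particular solution using extended Euclidean algorithm.
We get a₀ = -20, b₀ = 28.
Check: 36*-20 + 26*28 = 8 = 8 ✓

Step 3: Write the general solution.
a = -20 + (26/2)t = -20 + 13t
b = 28 - (36/2)t = 28 - 18t
for any integer t.

a = -20 + 13t, b = 28 - 18t for integer t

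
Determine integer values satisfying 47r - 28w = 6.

Step 1: Check solvability.
gcd(47, 28) = 1
Since 1 divides 6, solutions exist.

Step 2: Apply extended Euclidean algorithm to find gcd.
We find integers such that 47*x0 + 28*y0 = 1

Step 3: Scale the particular solution.
Multiply by 6/1 = 6:
r = 18, w = 30

Step 4: Verify.
47*(18) - 28*(30) = 6 = 6 ✓

r = 18, w = 30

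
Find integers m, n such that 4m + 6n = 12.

Step 1: Check solvability.
gcd(4, 6) = 2
Since 2 divides 12, solutions exist.

Step 2: Apply extended Euclidean algorithm to find gcd.
We find integers such that 4*x0 + 6*y0 = 2

Step 3: Scale the particular solution.
Multiply by 12/2 = 6:
m = -6, n = 6

Step 4: Verify.
4*(-6) + 6*(6) = 12 = 12 ✓

m = -6, n = 6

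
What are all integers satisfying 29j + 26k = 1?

Step 1: Compute gcd(29, 26) = 1.
Since 1 divides 1, solutions exist.

Step 2: Find a particular solution using extended Euclidean algorithm.
We get j₀ = 9, k₀ = -10.
Check: 29*9 + 26*-10 = 1 = 1 ✓

Step 3: Write the general solution.
j = 9 + (26/1)t = 9 + 26t
k = -10 - (29/1)t = -10 - 29t
for any integer t.

j = 9 + 26t, k = -10 - 29t for integer t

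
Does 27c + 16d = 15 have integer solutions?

Step 1: Compute gcd(27, 16).
gcd(27, 16) = 1

Step 2: Check divisibility.
Does 1 divide 15? 15 = 1 x 15, so yes.

By the theorem on linear Diophantine equations, 27c + 16d = 15 has integer solutions if and only if gcd(27, 16) divides 15. Since 1 | 15, solutions exist.

Yes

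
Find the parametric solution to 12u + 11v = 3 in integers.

Step 1: Compute gcd(12, 11) = 1.
Since 1 divides 3, solutions exist.

Step 2: Find a particular solution using extended Euclidean algorithm.
We get u₀ = 3, v₀ = -3.
Check: 12*3 + 11*-3 = 3 = 3 ✓

Step 3: Write the general solution.
u = 3 + (11/1)t = 3 + 11t
v = -3 - (12/1)t = -3 - 12t
for any integer t.

u = 3 + 11t, v = -3 - 12t for integer t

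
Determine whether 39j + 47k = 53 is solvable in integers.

Step 1: Compute gcd(39, 47).
gcd(39, 47) = 1

Step 2: Check divisibility.
Does 1 divide 53? 53 = 1 x 53, so yes.

By the theorem on linear Diophantine equations, 39j + 47k = 53 has integer solutions if and only if gcd(39, 47) divides 53. Since 1 | 53, solutions exist.

Yes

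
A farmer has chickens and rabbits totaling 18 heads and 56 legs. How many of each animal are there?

Let c = chickens, r = rabbits.
Heads: c + r = 18
Legs: 2c + 4r = 56
From the first equation, c = 18 - r. Substitute:
2(18 - r) + 4r = 56
36 + 2r = 56
r = (56 - 36)/2 = 10
c = 18 - 10 = 8

Chickens: 8, Rabbits: 10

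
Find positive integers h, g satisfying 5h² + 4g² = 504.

Try small values of h and check whether (504 - 5h²)/4 is a perfect square.
h = 10: 5·10² = 500, so 4g² = 504 - 500 = 4, giving g² = 1, g = 1.
Check: 5·10² + 4·1² = 500 + 4 = 504 ✓

h = 10, g = 1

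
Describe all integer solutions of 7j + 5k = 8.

Step 1: Compute gcd(7, 5) = 1.
Since 1 divides 8, solutions exist.

Step 2: Find a particular solution using extended Euclidean algorithm.
We get j₀ = -16, k₀ = 24.
Check: 7*-16 + 5*24 = 8 = 8 ✓

Step 3: Write the general solution.
j = -16 + (5/1)t = -16 + 5t
k = 24 - (7/1)t = 24 - 7t
for any integer t.

j = -16 + 5t, k = 24 - 7t for integer t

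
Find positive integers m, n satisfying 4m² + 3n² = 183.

Try small values of m and check whether (183 - 4m²)/3 is a perfect square.
m = 3: 4·3² = 36, so 3n² = 183 - 36 = 147, giving n² = 49, n = 7.
Check: 4·3² + 3·7² = 36 + 147 = 183 ✓

m = 3, n = 7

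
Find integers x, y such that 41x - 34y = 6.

Step 1: Check solvability.
gcd(41, 34) = 1
Since 1 divides 6, solutions exist.

Step 2: Apply extended Euclidean algorithm to find gcd.
We find integers such that 41*x0 + 34*y0 = 1

Step 3: Scale the particular solution.
Multiply by 6/1 = 6:
x = 30, y = 36

Step 4: Verify.
41*(30) - 34*(36) = 6 = 6 ✓

x = 30, y = 36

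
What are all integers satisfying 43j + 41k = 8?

Step 1: Compute gcd(43, 41) = 1.
Since 1 divides 8, solutions exist.

Step 2: Find a particular solution using extended Euclidean algorithm.
We get j₀ = -160, k₀ = 168.
Check: 43*-160 + 41*168 = 8 = 8 ✓

Step 3: Write the general solution.
j = -160 + (41/1)t = -160 + 41t
k = 168 - (43/1)t = 168 - 43t
for any integer t.

j = -160 + 41t, k = 168 - 43t for integer t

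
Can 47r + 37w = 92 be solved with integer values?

Step 1: Compute gcd(47, 37).
gcd(47, 37) = 1

Step 2: Check divisibility.
Does 1 divide 92? 92 = 1 x 92, so yes.

By the theorem on linear Diophantine equations, 47r + 37w = 92 has integer solutions if and only if gcd(47, 37) divides 92. Since 1 | 92, solutions exist.

Yes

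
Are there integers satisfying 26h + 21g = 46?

Step 1: Compute gcd(26, 21).
gcd(26, 21) = 1

Step 2: Check divisibility.
Does 1 divide 46? 46 = 1 x 46, so yes.

By the theorem on linear Diophantine equations, 26h + 21g = 46 has integer solutions if and only if gcd(26, 21) divides 46. Since 1 | 46, solutions exist.

Yes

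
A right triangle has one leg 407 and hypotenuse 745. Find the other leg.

b² = c² - a² = 555025 - 165649 = 389376
b = 624

624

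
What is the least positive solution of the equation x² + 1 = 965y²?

We need x² = 965y² - 1. Try successive y:
y = 1: x² = 965·1² - 1 = 964, not a perfect square
y = 2: x² = 965·2² - 1 = 3859, not a perfect square
y = 3: x² = 965·3² - 1 = 8684, not a perfect square
...
y = 481: x² = 965·481² - 1 = 223263364 = 14942² ✓
Check: 14942² - 965·481² = 223263364 - 223263365 = -1 ✓

x = 14942, y = 481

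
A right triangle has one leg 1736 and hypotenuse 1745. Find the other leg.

a² = c² - b² = 3045025 - 3013696 = 31329
a = 177

177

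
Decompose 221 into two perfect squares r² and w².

We need to find integers r, w > 0 such that r² + w² = 221.
Trying r = 5: w² = 221 - 5² = 221 - 25 = 196
w = 14
Check: 5² + 14² = 25 + 196 = 221 ✓

221 = 5² + 14²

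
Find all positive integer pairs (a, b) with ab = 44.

The positive divisors of 44 are: 1, 2, 4, 11, 22, 44.
Each divisor d gives the pair (d, 44/d):
(1, 44), (2, 22), (4, 11), (11, 4), (22, 2), (44, 1)

(1, 44), (2, 22), (4, 11), (11, 4), (22, 2), (44, 1)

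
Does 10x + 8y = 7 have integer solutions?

Step 1: Compute gcd(10, 8).
gcd(10, 8) = 2

Step 2: Check divisibility.
Does 2 divide 7? 7 = 2 x 3 + 1, so no.

By the theorem on linear Diophantine equations, 10x + 8y = 7 has integer solutions if and only if gcd(10, 8) divides 7. Since 2 does not divide 7, no solutions exist.

No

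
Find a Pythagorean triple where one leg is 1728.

We need the other leg and hypotenuse such that 1728² + x² = c².
Take x = 5704, c = 5960: 1728² + 5704² = 2985984 + 32535616 = 35521600 = 5960² ✓
Triple: (5704, 1728, 5960)

(5704, 1728, 5960)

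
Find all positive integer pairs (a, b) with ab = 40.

The positive divisors of 40 are: 1, 2, 4, 5, 8, 10, 20, 40.
Each divisor d gives the pair (d, 40/d):
(1, 40), (2, 20), (4, 10), (5, 8), (8, 5), (10, 4), (20, 2), (40, 1)

(1, 40), (2, 20), (4, 10), (5, 8), (8, 5), (10, 4), (20, 2), (40, 1)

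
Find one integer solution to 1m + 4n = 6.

Step 1: Check solvability.
gcd(1, 4) = 1
Since 1 divides 6, solutions exist.

Step 2: Apply extended Euclidean algorithm to find gcd.
We find integers such that 1*x0 + 4*y0 = 1

Step 3: Scale the particular solution.
Multiply by 6/1 = 6:
m = 6, n = 0

Step 4: Verify.
1*(6) + 4*(0) = 6 = 6 ✓

m = 6, n = 0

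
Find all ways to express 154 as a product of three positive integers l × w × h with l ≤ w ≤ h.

Iterate l from 1 to ⌊154^(1/3)⌋. For each l dividing 154, iterate w ≥ l with w dividing 154/l, and set h = 154/(l·w).
Triples found (5): (1×1×154), (1×2×77), (1×7×22), (1×11×14), (2×7×11)

(1×1×154), (1×2×77), (1×7×22), (1×11×14), (2×7×11)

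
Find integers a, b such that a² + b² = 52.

We need to find integers a, b > 0 such that a² + b² = 52.
Trying a = 4: b² = 52 - 4² = 52 - 16 = 36
b = 6
Check: 4² + 6² = 16 + 36 = 52 ✓

52 = 4² + 6²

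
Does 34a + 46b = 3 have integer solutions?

Step 1: Compute gcd(34, 46).
gcd(34, 46) = 2

Step 2: Check divisibility.
Does 2 divide 3? 3 = 2 x 1 + 1, so no.

By the theorem on linear Diophantine equations, 34a + 46b = 3 has integer solutions if and only if gcd(34, 46) divides 3. Since 2 does not divide 3, no solutions exist.

No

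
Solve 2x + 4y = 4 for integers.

Step 1: Check solvability.
gcd(2, 4) = 2
Since 2 divides 4, solutions exist.

Step 2: Apply extended Euclidean algorithm to find gcd.
We find integers such that 2*x0 + 4*y0 = 2

Step 3: Scale the particular solution.
Multiply by 4/2 = 2:
x = 2, y = 0

Step 4: Verify.
2*(2) + 4*(0) = 4 = 4 ✓

x = 2, y = 0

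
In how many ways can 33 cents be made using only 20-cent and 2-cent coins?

We need non-negative integers (x, y) with 20x + 2y = 33.
For each x from 0 to 1, check if (33 - 20x) is a non-negative multiple of 2.
Solutions (x, y): none
Count: 0

0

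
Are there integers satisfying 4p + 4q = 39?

Step 1: Compute gcd(4, 4).
gcd(4, 4) = 4

Step 2: Check divisibility.
Does 4 divide 39? 39 = 4 x 9 + 3, so no.

By the theorem on linear Diophantine equations, 4p + 4q = 39 has integer solutions if and only if gcd(4, 4) divides 39. Since 4 does not divide 39, no solutions exist.

No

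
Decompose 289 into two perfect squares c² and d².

We need to find integers c, d > 0 such that c² + d² = 289.
Trying c = 8: d² = 289 - 8² = 289 - 64 = 225
d = 15
Check: 8² + 15² = 64 + 225 = 289 ✓

289 = 8² + 15²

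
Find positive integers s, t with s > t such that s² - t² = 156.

Factor: s² - t² = (s+t)(s-t) = 156.
We need two factors of 156 with the same parity.
Use s+t = 78 and s-t = 2 (product 78·2 = 156).
Adding: 2s = 80, so s = 40.
Subtracting: 2t = 76, so t = 38.
Check: 40² - 38² = 1600 - 1444 = 156 ✓

s = 40, t = 38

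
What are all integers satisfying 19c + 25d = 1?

Step 1: Compute gcd(19, 25) = 1.
Since 1 divides 1, solutions exist.

Step 2: Find a particular solution using extended Euclidean algorithm.
We get c₀ = 4, d₀ = -3.
Check: 19*4 + 25*-3 = 1 = 1 ✓

Step 3: Write the general solution.
c = 4 + (25/1)t = 4 + 25t
d = -3 - (19/1)t = -3 - 19t
for any integer t.

c = 4 + 25t, d = -3 - 19t for integer t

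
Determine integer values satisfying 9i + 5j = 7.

Step 1: Check solvability.
gcd(9, 5) = 1
Since 1 divides 7, solutions exist.

Step 2: Apply extended Euclidean algorithm to find gcd.
We find integers such that 9*x0 + 5*y0 = 1

Step 3: Scale the particular solution.
Multiply by 7/1 = 7:
i = -7, j = 14

Step 4: Verify.
9*(-7) + 5*(14) = 7 = 7 ✓

i = -7, j = 14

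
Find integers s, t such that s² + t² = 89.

We need to find integers s, t > 0 such that s² + t² = 89.
Trying s = 5: t² = 89 - 5² = 89 - 25 = 64
t = 8
Check: 5² + 8² = 25 + 64 = 89 ✓

89 = 5² + 8²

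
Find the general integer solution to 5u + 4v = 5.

Step 1: Compute gcd(5, 4) = 1.
Since 1 divides 5, solutions exist.

Step 2: Find a particular solution using extended Euclidean algorithm.
We get u₀ = 5, v₀ = -5.
Check: 5*5 + 4*-5 = 5 = 5 ✓

Step 3: Write the general solution.
u = 5 + (4/1)t = 5 + 4t
v = -5 - (5/1)t = -5 - 5t
for any integer t.

u = 5 + 4t, v = -5 - 5t for integer t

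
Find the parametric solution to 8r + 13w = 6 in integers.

Step 1: Compute gcd(8, 13) = 1.
Since 1 divides 6, solutions exist.

Step 2: Find a particular solution using extended Euclidean algorithm.
We get r₀ = 30, w₀ = -18.
Check: 8*30 + 13*-18 = 6 = 6 ✓

Step 3: Write the general solution.
r = 30 + (13/1)t = 30 + 13t
w = -18 - (8/1)t = -18 - 8t
for any integer t.

r = 30 + 13t, w = -18 - 8t for integer t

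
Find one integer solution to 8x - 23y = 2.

Step 1: Check solvability.
gcd(8, 23) = 1
Since 1 divides 2, solutions exist.

Step 2: Apply extended Euclidean algorithm to find gcd.
We find integers such that 8*x0 + 23*y0 = 1

Step 3: Scale the particular solution.
Multiply by 2/1 = 2:
x = 6, y = 2

Step 4: Verify.
8*(6) - 23*(2) = 2 = 2 ✓

x = 6, y = 2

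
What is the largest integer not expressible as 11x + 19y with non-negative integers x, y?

For two coprime denominations a and b, the Frobenius number (largest value not representable as a non-negative combination) is ab - a - b.
Here gcd(11, 19) = 1, so they are coprime.
F(11, 19) = 11·19 - 11 - 19 = 209 - 30 = 179

179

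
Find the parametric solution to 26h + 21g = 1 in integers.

Step 1: Compute gcd(26, 21) = 1.
Since 1 divides 1, solutions exist.

Step 2: Find a particular solution using extended Euclidean algorithm.
We get h₀ = -4, g₀ = 5.
Check: 26*-4 + 21*5 = 1 = 1 ✓

Step 3: Write the general solution.
h = -4 + (21/1)t = -4 + 21t
g = 5 - (26/1)t = 5 - 26t
for any integer t.

h = -4 + 21t, g = 5 - 26t for integer t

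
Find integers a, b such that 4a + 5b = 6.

Step 1: Check solvability.
gcd(4, 5) = 1
Since 1 divides 6, solutions exist.

Step 2: Apply extended Euclidean algorithm to find gcd.
We find integers such that 4*x0 + 5*y0 = 1

Step 3: Scale the particular solution.
Multiply by 6/1 = 6:
a = -6, b = 6

Step 4: Verify.
4*(-6) + 5*(6) = 6 = 6 ✓

a = -6, b = 6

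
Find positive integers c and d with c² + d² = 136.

We need to find integers c, d > 0 such that c² + d² = 136.
Trying c = 6: d² = 136 - 6² = 136 - 36 = 100
d = 10
Check: 6² + 10² = 36 + 100 = 136 ✓

136 = 6² + 10²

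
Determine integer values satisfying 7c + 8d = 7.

Step 1: Check solvability.
gcd(7, 8) = 1
Since 1 divides 7, solutions exist.

Step 2: Apply extended Euclidean algorithm to find gcd.
We find integers such that 7*x0 + 8*y0 = 1

Step 3: Scale the particular solution.
Multiply by 7/1 = 7:
c = -7, d = 7

Step 4: Verify.
7*(-7) + 8*(7) = 7 = 7 ✓

c = -7, d = 7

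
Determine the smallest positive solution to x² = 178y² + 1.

We seek the smallest positive integers (x, y) with x² - 178y² = 1, i.e., x² = 178y² + 1.
Try successive y values:
y = 1: x² = 178·1² + 1 = 179, not a perfect square
y = 2: x² = 178·2² + 1 = 713, not a perfect square
y = 3: x² = 178·3² + 1 = 1603, not a perfect square
... continuing the search (or via continued fractions) ...
y = 120: x² = 178·120² + 1 = 2563201, x = 1601 ✓

Verify: 1601² - 178·120² = 2563201 - 2563200 = 1 ✓

x = 1601, y = 120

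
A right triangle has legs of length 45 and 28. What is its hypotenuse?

c² = a² + b² = 45² + 28² = 2025 + 784 = 2809
c = 53

53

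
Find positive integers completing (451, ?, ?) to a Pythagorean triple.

We need the other leg and hypotenuse such that 451² + x² = c².
Take x = 780, c = 901: 451² + 780² = 203401 + 608400 = 811801 = 901² ✓
Triple: (451, 780, 901)

(451, 780, 901)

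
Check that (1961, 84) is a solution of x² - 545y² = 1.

Compute x² = 1961² = 3845521
Compute 545y² = 545·84² = 545·7056 = 3845520
x² - 545y² = 3845521 - 3845520 = 1
Since this equals 1, (1961, 84) is a solution.

Yes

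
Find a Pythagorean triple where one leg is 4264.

We need the other leg and hypotenuse such that 4264² + x² = c².
Take x = 6048, c = 7400: 4264² + 6048² = 18181696 + 36578304 = 54760000 = 7400² ✓
Triple: (4264, 6048, 7400)

(4264, 6048, 7400)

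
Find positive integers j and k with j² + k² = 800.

We need to find integers j, k > 0 such that j² + k² = 800.
Trying j = 4: k² = 800 - 4² = 800 - 16 = 784
k = 28
Check: 4² + 28² = 16 + 784 = 800 ✓

800 = 4² + 28²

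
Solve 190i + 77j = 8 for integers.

Step 1: Check solvability.
gcd(190, 77) = 1
Since 1 divides 8, solutions exist.

Step 2: Apply extended Euclidean algorithm to find gcd.
We find integers such that 190*x0 + 77*y0 = 1

Step 3: Scale the particular solution.
Multiply by 8/1 = 8:
i = 120, j = -296

Step 4: Verify.
190*(120) + 77*(-296) = 8 = 8 ✓

i = 120, j = -296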